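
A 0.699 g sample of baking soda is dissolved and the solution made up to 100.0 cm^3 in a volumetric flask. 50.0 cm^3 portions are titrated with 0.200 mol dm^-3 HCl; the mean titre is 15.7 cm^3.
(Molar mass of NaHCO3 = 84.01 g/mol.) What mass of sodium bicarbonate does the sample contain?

NaHCO3 + HCl → NaCl + H2O + CO2
n(HCl) per titration = 0.0157 × 0.200 = 3.14 × 10^-3 mol
n(NaHCO3) in each aliquot = 3.14 × 10^-3 mol (1:1 ratio)
n(NaHCO3) in the whole flask = 3.14 × 10^-3 × 100.0/50.0 = 6.28 × 10^-3 mol
mass of NaHCO3 = 6.28 × 10^-3 × 84.01 = 0.528 g

0.528 g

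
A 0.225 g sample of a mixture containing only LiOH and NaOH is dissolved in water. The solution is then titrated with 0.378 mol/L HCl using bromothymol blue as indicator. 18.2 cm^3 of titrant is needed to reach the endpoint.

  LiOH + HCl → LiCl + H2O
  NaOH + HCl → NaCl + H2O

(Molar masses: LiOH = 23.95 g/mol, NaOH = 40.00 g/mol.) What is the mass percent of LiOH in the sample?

33.3 %

n(HCl) = 0.0182 × 0.378 = 6.88 × 10^-3 mol
Let x = n(LiOH), y = n(NaOH).
Titrant: 1x + 1y = 6.88 × 10^-3;  mass: 23.95x + 40.00y = 0.225
Solving, x = 3.13 × 10^-3 mol, y = 3.75 × 10^-3 mol
mass of LiOH = 3.13 × 10^-3 × 23.95 = 0.0749 g
% LiOH = 0.0749 / 0.225 × 100 = 33.3 %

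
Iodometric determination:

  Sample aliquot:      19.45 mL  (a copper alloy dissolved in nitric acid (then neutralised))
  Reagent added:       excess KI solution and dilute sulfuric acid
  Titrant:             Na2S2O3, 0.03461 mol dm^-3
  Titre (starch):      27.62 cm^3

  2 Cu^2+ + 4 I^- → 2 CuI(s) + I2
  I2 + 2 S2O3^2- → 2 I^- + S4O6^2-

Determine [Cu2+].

n(S2O3^2-) = 0.02762 × 0.03461 = 9.559 × 10^-4 mol
n(I2) = n(S2O3^2-)/2 = 4.780 × 10^-4 mol
From the 2:1 ratio, n(Cu2+) in the aliquot = 2/1 × 4.780 × 10^-4 = 9.559 × 10^-4 mol
[Cu2+] = 9.559 × 10^-4 / 0.01945 = 0.04915 mol/L

0.04915 mol/L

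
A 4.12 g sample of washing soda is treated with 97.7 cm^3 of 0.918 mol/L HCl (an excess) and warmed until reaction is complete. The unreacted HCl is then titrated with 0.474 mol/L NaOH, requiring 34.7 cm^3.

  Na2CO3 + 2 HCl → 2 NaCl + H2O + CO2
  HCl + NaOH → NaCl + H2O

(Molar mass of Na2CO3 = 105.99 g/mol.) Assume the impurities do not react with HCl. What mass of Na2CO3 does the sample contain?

n(HCl) added = 0.0977 × 0.918 = 0.0897 mol
n(NaOH) used in back-titration = 0.0347 × 0.474 = 0.0164 mol
n(HCl) left over = 0.0164 mol (1:1 ratio)
n(HCl) consumed by analyte = 0.0897 − 0.0164 = 0.0732 mol
From the 1:2 ratio, n(Na2CO3) = 1/2 × 0.0732 = 0.0366 mol
mass of Na2CO3 = 0.0366 × 105.99 = 3.88 g

3.88 g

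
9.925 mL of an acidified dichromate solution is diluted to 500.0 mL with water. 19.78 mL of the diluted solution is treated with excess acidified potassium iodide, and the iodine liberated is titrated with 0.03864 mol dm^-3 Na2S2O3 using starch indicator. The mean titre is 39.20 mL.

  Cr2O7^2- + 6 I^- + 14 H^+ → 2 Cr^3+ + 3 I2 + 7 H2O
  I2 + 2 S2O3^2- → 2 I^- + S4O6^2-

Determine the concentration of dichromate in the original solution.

n(S2O3^2-) = 0.03920 × 0.03864 = 1.515 × 10^-3 mol
n(I2) = n(S2O3^2-)/2 = 7.573 × 10^-4 mol
From the 1:3 ratio, n(Cr2O7^2-) in the aliquot = 1/3 × 7.573 × 10^-4 = 2.524 × 10^-4 mol
[Cr2O7^2-]_dilute = 2.524 × 10^-4 / 0.01978 = 0.01276 mol/L
[Cr2O7^2-]_original = 0.01276 × 500.0/9.925 = 0.6430 mol/L

0.6430 mol/L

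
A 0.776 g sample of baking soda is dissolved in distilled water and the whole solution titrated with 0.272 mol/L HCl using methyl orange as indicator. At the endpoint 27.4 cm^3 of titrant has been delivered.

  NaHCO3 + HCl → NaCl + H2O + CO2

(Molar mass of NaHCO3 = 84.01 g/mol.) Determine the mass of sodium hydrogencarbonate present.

n(HCl) = 0.0274 L × 0.272 mol/L = 7.45 × 10^-3 mol
n(NaHCO3) = 7.45 × 10^-3 mol (1:1 ratio)
mass of NaHCO3 = 7.45 × 10^-3 × 84.01 g/mol = 0.626 g

0.626 g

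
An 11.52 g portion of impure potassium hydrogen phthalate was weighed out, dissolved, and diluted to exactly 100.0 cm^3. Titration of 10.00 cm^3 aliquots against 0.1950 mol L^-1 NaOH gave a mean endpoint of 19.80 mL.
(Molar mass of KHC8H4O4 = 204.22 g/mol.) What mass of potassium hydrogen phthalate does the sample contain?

7.885 g

KHC8H4O4 + NaOH → KNaC8H4O4 + H2O
n(NaOH) per titration = 0.01980 × 0.1950 = 3.861 × 10^-3 mol
n(KHC8H4O4) in each aliquot = 3.861 × 10^-3 mol (1:1 ratio)
n(KHC8H4O4) in the whole flask = 3.861 × 10^-3 × 100.0/10.00 = 0.03861 mol
mass of KHC8H4O4 = 0.03861 × 204.22 = 7.885 g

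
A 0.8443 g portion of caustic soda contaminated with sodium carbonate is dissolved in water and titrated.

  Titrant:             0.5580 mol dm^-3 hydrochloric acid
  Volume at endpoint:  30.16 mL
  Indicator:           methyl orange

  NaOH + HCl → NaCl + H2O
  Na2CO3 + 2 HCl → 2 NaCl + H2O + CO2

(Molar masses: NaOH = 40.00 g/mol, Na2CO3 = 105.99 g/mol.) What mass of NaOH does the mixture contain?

n(HCl) = 0.03016 × 0.5580 = 0.01683 mol
Let x = n(NaOH), y = n(Na2CO3).
Titrant: 1x + 2y = 0.01683;  mass: 40.00x + 105.99y = 0.8443
Solving, x = 3.660 × 10^-3 mol, y = 6.584 × 10^-3 mol
mass of NaOH = 3.660 × 10^-3 × 40.00 = 0.1464 g

0.1464 g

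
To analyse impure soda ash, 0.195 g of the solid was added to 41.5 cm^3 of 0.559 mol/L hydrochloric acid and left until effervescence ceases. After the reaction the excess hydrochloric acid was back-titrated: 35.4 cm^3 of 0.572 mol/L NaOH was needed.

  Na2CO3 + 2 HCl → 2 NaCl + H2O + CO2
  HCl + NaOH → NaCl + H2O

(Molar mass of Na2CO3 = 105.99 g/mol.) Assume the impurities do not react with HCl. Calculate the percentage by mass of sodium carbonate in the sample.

80.2 %

n(HCl) added = 0.0415 × 0.559 = 0.0232 mol
n(NaOH) used in back-titration = 0.0354 × 0.572 = 0.0202 mol
n(HCl) left over = 0.0202 mol (1:1 ratio)
n(HCl) consumed by analyte = 0.0232 − 0.0202 = 2.95 × 10^-3 mol
From the 1:2 ratio, n(Na2CO3) = 1/2 × 2.95 × 10^-3 = 1.47 × 10^-3 mol
mass of Na2CO3 = 1.47 × 10^-3 × 105.99 = 0.156 g
% Na2CO3 = 0.156 / 0.195 × 100 = 80.2 %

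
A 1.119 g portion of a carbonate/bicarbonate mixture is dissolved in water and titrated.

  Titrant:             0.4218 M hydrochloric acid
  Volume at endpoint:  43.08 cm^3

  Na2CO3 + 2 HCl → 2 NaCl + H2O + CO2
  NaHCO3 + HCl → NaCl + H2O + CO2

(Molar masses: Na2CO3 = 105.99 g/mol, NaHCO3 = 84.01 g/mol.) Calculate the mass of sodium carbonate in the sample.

n(HCl) = 0.04308 × 0.4218 = 0.01817 mol
Let x = n(Na2CO3), y = n(NaHCO3).
Titrant: 2x + 1y = 0.01817;  mass: 105.99x + 84.01y = 1.119
Solving, x = 6.570 × 10^-3 mol, y = 5.030 × 10^-3 mol
mass of Na2CO3 = 6.570 × 10^-3 × 105.99 = 0.6964 g

0.6964 g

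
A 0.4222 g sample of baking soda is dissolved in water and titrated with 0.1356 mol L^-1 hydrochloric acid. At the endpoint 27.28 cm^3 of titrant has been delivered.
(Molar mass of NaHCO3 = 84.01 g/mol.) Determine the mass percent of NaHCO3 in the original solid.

NaHCO3 + HCl → NaCl + H2O + CO2
n(HCl) = 0.02728 L × 0.1356 mol/L = 3.699 × 10^-3 mol
n(NaHCO3) = 3.699 × 10^-3 mol (1:1 ratio)
mass of NaHCO3 = 3.699 × 10^-3 × 84.01 g/mol = 0.3108 g
% NaHCO3 = 0.3108 / 0.4222 × 100 = 73.61 %

73.61 %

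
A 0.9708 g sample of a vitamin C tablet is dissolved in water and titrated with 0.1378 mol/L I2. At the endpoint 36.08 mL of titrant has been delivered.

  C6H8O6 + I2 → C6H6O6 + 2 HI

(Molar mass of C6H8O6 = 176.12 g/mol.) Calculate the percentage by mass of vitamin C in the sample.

n(I2) = 0.03608 L × 0.1378 mol/L = 4.972 × 10^-3 mol
n(C6H8O6) = 4.972 × 10^-3 mol (1:1 ratio)
mass of C6H8O6 = 4.972 × 10^-3 × 176.12 g/mol = 0.8756 g
% C6H8O6 = 0.8756 / 0.9708 × 100 = 90.20 %

90.20 %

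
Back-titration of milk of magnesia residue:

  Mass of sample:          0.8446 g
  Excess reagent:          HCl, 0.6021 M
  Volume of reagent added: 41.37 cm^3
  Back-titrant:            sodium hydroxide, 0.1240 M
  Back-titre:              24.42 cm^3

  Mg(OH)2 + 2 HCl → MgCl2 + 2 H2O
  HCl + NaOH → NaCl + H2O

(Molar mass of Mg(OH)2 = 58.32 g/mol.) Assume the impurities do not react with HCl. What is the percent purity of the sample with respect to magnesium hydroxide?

n(HCl) added = 0.04137 × 0.6021 = 0.02491 mol
n(NaOH) used in back-titration = 0.02442 × 0.1240 = 3.028 × 10^-3 mol
n(HCl) left over = 3.028 × 10^-3 mol (1:1 ratio)
n(HCl) consumed by analyte = 0.02491 − 3.028 × 10^-3 = 0.02188 mol
From the 1:2 ratio, n(Mg(OH)2) = 1/2 × 0.02188 = 0.01094 mol
mass of Mg(OH)2 = 0.01094 × 58.32 = 0.6380 g
% Mg(OH)2 = 0.6380 / 0.8446 × 100 = 75.54 %

75.54 %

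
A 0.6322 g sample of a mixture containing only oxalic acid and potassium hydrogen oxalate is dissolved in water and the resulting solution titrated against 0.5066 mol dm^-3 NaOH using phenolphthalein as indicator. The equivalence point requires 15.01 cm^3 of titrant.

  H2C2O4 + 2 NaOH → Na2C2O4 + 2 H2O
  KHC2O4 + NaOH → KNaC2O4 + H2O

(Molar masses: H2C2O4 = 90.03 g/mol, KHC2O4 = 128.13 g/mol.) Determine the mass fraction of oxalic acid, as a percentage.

n(NaOH) = 0.01501 × 0.5066 = 7.604 × 10^-3 mol
Let x = n(H2C2O4), y = n(KHC2O4).
Titrant: 2x + 1y = 7.604 × 10^-3;  mass: 90.03x + 128.13y = 0.6322
Solving, x = 2.058 × 10^-3 mol, y = 3.488 × 10^-3 mol
mass of H2C2O4 = 2.058 × 10^-3 × 90.03 = 0.1853 g
% H2C2O4 = 0.1853 / 0.6322 × 100 = 29.31 %

29.31 %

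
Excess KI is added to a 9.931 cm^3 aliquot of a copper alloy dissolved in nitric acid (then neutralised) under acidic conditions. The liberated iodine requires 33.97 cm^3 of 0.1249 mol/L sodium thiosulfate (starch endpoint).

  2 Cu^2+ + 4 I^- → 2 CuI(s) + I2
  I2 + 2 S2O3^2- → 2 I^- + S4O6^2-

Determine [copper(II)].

n(S2O3^2-) = 0.03397 × 0.1249 = 4.243 × 10^-3 mol
n(I2) = n(S2O3^2-)/2 = 2.121 × 10^-3 mol
From the 2:1 ratio, n(Cu2+) in the aliquot = 2/1 × 2.121 × 10^-3 = 4.243 × 10^-3 mol
[Cu2+] = 4.243 × 10^-3 / 0.009931 = 0.4272 mol/L

0.4272 mol/L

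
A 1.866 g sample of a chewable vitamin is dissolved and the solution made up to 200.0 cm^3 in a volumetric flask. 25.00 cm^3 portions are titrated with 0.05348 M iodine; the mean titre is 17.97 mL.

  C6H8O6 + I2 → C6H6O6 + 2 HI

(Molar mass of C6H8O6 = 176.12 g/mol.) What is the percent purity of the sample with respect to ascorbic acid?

72.56 %

n(I2) per titration = 0.01797 × 0.05348 = 9.610 × 10^-4 mol
n(C6H8O6) in each aliquot = 9.610 × 10^-4 mol (1:1 ratio)
n(C6H8O6) in the whole flask = 9.610 × 10^-4 × 200.0/25.00 = 7.688 × 10^-3 mol
mass of C6H8O6 = 7.688 × 10^-3 × 176.12 = 1.354 g
% C6H8O6 = 1.354 / 1.866 × 100 = 72.56 %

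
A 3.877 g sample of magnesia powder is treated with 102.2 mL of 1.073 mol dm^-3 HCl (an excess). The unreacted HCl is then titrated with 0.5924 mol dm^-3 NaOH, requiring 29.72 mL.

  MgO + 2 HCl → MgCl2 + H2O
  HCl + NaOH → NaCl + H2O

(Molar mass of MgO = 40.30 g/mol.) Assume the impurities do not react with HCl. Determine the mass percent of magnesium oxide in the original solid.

n(HCl) added = 0.1022 × 1.073 = 0.1097 mol
n(NaOH) used in back-titration = 0.02972 × 0.5924 = 0.01761 mol
n(HCl) left over = 0.01761 mol (1:1 ratio)
n(HCl) consumed by analyte = 0.1097 − 0.01761 = 0.09205 mol
From the 1:2 ratio, n(MgO) = 1/2 × 0.09205 = 0.04603 mol
mass of MgO = 0.04603 × 40.30 = 1.855 g
% MgO = 1.855 / 3.877 × 100 = 47.84 %

47.84 %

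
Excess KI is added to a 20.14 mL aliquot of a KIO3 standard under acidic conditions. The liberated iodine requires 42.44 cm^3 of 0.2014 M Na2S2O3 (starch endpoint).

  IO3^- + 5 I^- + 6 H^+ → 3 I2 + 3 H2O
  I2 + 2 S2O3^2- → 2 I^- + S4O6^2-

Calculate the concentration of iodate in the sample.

0.07073 M

n(S2O3^2-) = 0.04244 × 0.2014 = 8.547 × 10^-3 mol
n(I2) = n(S2O3^2-)/2 = 4.274 × 10^-3 mol
From the 1:3 ratio, n(IO3^-) in the aliquot = 1/3 × 4.274 × 10^-3 = 1.425 × 10^-3 mol
[IO3^-] = 1.425 × 10^-3 / 0.02014 = 0.07073 mol/L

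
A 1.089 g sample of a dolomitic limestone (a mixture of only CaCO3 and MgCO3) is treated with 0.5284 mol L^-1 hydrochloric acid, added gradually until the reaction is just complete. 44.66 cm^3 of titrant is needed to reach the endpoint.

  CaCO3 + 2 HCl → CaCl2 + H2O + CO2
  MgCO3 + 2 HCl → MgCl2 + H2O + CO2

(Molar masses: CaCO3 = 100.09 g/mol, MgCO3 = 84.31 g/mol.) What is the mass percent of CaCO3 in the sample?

54.87 %

n(HCl) = 0.04466 × 0.5284 = 0.02360 mol
Let x = n(CaCO3), y = n(MgCO3).
Titrant: 2x + 2y = 0.02360;  mass: 100.09x + 84.31y = 1.089
Solving, x = 5.970 × 10^-3 mol, y = 5.829 × 10^-3 mol
mass of CaCO3 = 5.970 × 10^-3 × 100.09 = 0.5976 g
% CaCO3 = 0.5976 / 1.089 × 100 = 54.87 %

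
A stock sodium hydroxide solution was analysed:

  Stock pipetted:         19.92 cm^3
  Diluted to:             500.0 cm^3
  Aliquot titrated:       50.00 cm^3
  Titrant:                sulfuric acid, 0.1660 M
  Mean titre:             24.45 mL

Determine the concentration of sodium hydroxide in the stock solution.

2 NaOH + H2SO4 → Na2SO4 + 2 H2O
n(H2SO4) = 0.02445 × 0.1660 = 4.059 × 10^-3 mol
From the 2:1 ratio, n(NaOH) in the aliquot = 2/1 × 4.059 × 10^-3 = 8.117 × 10^-3 mol
[NaOH]_dilute = 8.117 × 10^-3 / 0.05000 = 0.1623 mol/L
Dilution factor = 500.0 / 19.92 = 25.10
[NaOH]_stock = 0.1623 × 25.10 = 4.075 mol/L

4.075 M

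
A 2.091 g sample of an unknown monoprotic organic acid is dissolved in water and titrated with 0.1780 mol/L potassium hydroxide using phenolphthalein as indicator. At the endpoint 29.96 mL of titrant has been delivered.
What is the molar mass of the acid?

392.1 g/mol

n(KOH) = 0.02996 L × 0.1780 mol/L = 5.333 × 10^-3 mol
n(HA) = 5.333 × 10^-3 mol (1:1 ratio)
M = m / n = 2.091 g / 5.333 × 10^-3 mol = 392.1 g/mol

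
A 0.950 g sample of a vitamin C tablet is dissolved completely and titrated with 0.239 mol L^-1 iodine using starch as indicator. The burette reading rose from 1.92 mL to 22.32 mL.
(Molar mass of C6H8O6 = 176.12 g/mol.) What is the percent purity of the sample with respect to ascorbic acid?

C6H8O6 + I2 → C6H6O6 + 2 HI
n(I2) = 0.0204 L × 0.239 mol/L = 4.88 × 10^-3 mol
n(C6H8O6) = 4.88 × 10^-3 mol (1:1 ratio)
mass of C6H8O6 = 4.88 × 10^-3 × 176.12 g/mol = 0.859 g
% C6H8O6 = 0.859 / 0.950 × 100 = 90.4 %

90.4 %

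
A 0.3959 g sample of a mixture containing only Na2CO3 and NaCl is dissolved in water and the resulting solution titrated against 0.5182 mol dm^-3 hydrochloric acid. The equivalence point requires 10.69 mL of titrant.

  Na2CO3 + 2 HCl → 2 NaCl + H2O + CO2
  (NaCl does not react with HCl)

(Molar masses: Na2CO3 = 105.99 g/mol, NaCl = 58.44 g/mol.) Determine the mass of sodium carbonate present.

n(HCl) = 0.01069 × 0.5182 = 5.540 × 10^-3 mol
Let x = n(Na2CO3), y = n(NaCl).
Titrant: 2x = 5.540 × 10^-3;  mass: 105.99x + 58.44y = 0.3959
Solving, x = 2.770 × 10^-3 mol, y = 1.751 × 10^-3 mol
mass of Na2CO3 = 2.770 × 10^-3 × 105.99 = 0.2936 g

0.2936 g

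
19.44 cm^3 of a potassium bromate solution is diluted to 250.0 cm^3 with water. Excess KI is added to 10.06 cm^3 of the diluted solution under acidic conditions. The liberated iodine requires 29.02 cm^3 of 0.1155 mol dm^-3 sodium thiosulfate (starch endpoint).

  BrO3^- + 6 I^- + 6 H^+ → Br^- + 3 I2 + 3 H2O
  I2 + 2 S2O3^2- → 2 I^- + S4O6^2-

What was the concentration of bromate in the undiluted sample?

n(S2O3^2-) = 0.02902 × 0.1155 = 3.352 × 10^-3 mol
n(I2) = n(S2O3^2-)/2 = 1.676 × 10^-3 mol
From the 1:3 ratio, n(BrO3^-) in the aliquot = 1/3 × 1.676 × 10^-3 = 5.586 × 10^-4 mol
[BrO3^-]_dilute = 5.586 × 10^-4 / 0.01006 = 0.05553 mol/L
[BrO3^-]_original = 0.05553 × 250.0/19.44 = 0.7141 mol/L

0.7141 mol/L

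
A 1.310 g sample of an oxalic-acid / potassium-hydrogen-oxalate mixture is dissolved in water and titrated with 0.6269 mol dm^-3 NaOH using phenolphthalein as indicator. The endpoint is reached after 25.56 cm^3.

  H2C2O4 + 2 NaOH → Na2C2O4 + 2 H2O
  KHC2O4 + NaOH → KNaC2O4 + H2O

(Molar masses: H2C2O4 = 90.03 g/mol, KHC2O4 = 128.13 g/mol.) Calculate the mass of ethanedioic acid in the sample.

n(NaOH) = 0.02556 × 0.6269 = 0.01602 mol
Let x = n(H2C2O4), y = n(KHC2O4).
Titrant: 2x + 1y = 0.01602;  mass: 90.03x + 128.13y = 1.310
Solving, x = 4.470 × 10^-3 mol, y = 7.083 × 10^-3 mol
mass of H2C2O4 = 4.470 × 10^-3 × 90.03 = 0.4025 g

0.4025 g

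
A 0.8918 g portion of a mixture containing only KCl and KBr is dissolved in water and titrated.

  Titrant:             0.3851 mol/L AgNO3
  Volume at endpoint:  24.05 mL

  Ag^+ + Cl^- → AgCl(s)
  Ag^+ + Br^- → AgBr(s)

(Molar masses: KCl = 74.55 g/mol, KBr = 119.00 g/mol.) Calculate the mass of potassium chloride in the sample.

n(AgNO3) = 0.02405 × 0.3851 = 9.262 × 10^-3 mol
Let x = n(KCl), y = n(KBr).
Titrant: 1x + 1y = 9.262 × 10^-3;  mass: 74.55x + 119.00y = 0.8918
Solving, x = 4.732 × 10^-3 mol, y = 4.530 × 10^-3 mol
mass of KCl = 4.732 × 10^-3 × 74.55 = 0.3528 g

0.3528 g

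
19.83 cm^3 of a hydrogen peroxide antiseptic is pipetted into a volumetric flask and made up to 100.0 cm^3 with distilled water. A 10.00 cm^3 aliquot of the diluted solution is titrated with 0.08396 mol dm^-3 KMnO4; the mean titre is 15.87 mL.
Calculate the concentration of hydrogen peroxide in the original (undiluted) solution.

2 MnO4^- + 5 H2O2 + 6 H^+ → 2 Mn^2+ + 5 O2 + 8 H2O
n(KMnO4) = 0.01587 × 0.08396 = 1.332 × 10^-3 mol
From the 5:2 ratio, n(H2O2) in the aliquot = 5/2 × 1.332 × 10^-3 = 3.331 × 10^-3 mol
[H2O2]_dilute = 3.331 × 10^-3 / 0.01000 = 0.3331 mol/L
Dilution factor = 100.0 / 19.83 = 5.043
[H2O2]_stock = 0.3331 × 5.043 = 1.680 mol/L

1.680 mol/L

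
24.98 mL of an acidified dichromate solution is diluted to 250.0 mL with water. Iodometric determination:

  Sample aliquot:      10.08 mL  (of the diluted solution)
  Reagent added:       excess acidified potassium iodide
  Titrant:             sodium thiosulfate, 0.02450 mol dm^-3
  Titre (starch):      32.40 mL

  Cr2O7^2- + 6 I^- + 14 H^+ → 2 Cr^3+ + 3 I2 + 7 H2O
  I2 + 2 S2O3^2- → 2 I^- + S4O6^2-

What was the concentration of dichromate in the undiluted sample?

0.1314 mol/L

n(S2O3^2-) = 0.03240 × 0.02450 = 7.938 × 10^-4 mol
n(I2) = n(S2O3^2-)/2 = 3.969 × 10^-4 mol
From the 1:3 ratio, n(Cr2O7^2-) in the aliquot = 1/3 × 3.969 × 10^-4 = 1.323 × 10^-4 mol
[Cr2O7^2-]_dilute = 1.323 × 10^-4 / 0.01008 = 0.01312 mol/L
[Cr2O7^2-]_original = 0.01312 × 250.0/24.98 = 0.1314 mol/L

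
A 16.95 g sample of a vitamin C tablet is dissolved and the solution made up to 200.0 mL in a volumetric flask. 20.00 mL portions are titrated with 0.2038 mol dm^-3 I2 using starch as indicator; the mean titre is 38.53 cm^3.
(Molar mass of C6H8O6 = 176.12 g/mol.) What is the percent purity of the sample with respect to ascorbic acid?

C6H8O6 + I2 → C6H6O6 + 2 HI
n(I2) per titration = 0.03853 × 0.2038 = 7.852 × 10^-3 mol
n(C6H8O6) in each aliquot = 7.852 × 10^-3 mol (1:1 ratio)
n(C6H8O6) in the whole flask = 7.852 × 10^-3 × 200.0/20.00 = 0.07852 mol
mass of C6H8O6 = 0.07852 × 176.12 = 13.83 g
% C6H8O6 = 13.83 / 16.95 × 100 = 81.59 %

81.59 %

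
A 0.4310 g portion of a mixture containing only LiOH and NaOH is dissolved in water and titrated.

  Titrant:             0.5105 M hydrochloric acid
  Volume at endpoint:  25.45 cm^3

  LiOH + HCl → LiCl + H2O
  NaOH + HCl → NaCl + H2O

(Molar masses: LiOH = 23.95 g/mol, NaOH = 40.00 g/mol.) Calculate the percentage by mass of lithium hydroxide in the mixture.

n(HCl) = 0.02545 × 0.5105 = 0.01299 mol
Let x = n(LiOH), y = n(NaOH).
Titrant: 1x + 1y = 0.01299;  mass: 23.95x + 40.00y = 0.4310
Solving, x = 5.526 × 10^-3 mol, y = 7.466 × 10^-3 mol
mass of LiOH = 5.526 × 10^-3 × 23.95 = 0.1323 g
% LiOH = 0.1323 / 0.4310 × 100 = 30.71 %

30.71 %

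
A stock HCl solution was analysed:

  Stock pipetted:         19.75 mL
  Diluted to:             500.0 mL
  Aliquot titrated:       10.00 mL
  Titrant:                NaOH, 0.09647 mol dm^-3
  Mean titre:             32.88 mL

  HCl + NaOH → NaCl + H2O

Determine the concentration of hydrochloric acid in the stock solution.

n(NaOH) = 0.03288 × 0.09647 = 3.172 × 10^-3 mol
n(HCl) in the aliquot = 3.172 × 10^-3 mol (1:1 ratio)
[HCl]_dilute = 3.172 × 10^-3 / 0.01000 = 0.3172 mol/L
Dilution factor = 500.0 / 19.75 = 25.32
[HCl]_stock = 0.3172 × 25.32 = 8.030 mol/L

8.030 mol/L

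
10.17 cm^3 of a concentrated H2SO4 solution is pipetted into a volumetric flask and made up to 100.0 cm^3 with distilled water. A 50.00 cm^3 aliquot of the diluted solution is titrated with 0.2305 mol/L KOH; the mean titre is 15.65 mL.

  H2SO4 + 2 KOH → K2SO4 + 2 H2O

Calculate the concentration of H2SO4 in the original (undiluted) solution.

0.3547 mol/L

n(KOH) = 0.01565 × 0.2305 = 3.607 × 10^-3 mol
From the 1:2 ratio, n(H2SO4) in the aliquot = 1/2 × 3.607 × 10^-3 = 1.804 × 10^-3 mol
[H2SO4]_dilute = 1.804 × 10^-3 / 0.05000 = 0.03607 mol/L
Dilution factor = 100.0 / 10.17 = 9.833
[H2SO4]_stock = 0.03607 × 9.833 = 0.3547 mol/L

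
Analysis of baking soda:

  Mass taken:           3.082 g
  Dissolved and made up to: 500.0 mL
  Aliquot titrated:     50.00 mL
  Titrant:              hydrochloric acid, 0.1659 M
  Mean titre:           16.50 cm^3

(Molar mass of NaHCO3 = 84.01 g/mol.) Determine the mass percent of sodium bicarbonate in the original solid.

74.62 %

NaHCO3 + HCl → NaCl + H2O + CO2
n(HCl) per titration = 0.01650 × 0.1659 = 2.737 × 10^-3 mol
n(NaHCO3) in each aliquot = 2.737 × 10^-3 mol (1:1 ratio)
n(NaHCO3) in the whole flask = 2.737 × 10^-3 × 500.0/50.00 = 0.02737 mol
mass of NaHCO3 = 0.02737 × 84.01 = 2.300 g
% NaHCO3 = 2.300 / 3.082 × 100 = 74.62 %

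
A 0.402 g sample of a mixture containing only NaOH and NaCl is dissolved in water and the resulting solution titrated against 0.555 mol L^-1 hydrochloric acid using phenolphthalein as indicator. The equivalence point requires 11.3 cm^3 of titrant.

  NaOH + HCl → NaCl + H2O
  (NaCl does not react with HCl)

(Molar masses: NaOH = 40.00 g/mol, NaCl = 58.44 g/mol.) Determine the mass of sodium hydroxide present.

n(HCl) = 0.0113 × 0.555 = 6.27 × 10^-3 mol
Let x = n(NaOH), y = n(NaCl).
Titrant: 1x = 6.27 × 10^-3;  mass: 40.00x + 58.44y = 0.402
Solving, x = 6.27 × 10^-3 mol, y = 2.59 × 10^-3 mol
mass of NaOH = 6.27 × 10^-3 × 40.00 = 0.251 g

0.251 g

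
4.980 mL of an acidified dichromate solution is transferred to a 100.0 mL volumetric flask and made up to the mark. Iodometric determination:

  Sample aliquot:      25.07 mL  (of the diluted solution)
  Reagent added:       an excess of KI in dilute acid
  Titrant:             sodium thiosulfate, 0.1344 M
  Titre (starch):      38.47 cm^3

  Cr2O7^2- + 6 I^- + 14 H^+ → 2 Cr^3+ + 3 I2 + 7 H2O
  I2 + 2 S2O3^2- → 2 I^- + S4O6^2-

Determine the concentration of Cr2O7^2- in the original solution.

0.6902 M

n(S2O3^2-) = 0.03847 × 0.1344 = 5.170 × 10^-3 mol
n(I2) = n(S2O3^2-)/2 = 2.585 × 10^-3 mol
From the 1:3 ratio, n(Cr2O7^2-) in the aliquot = 1/3 × 2.585 × 10^-3 = 8.617 × 10^-4 mol
[Cr2O7^2-]_dilute = 8.617 × 10^-4 / 0.02507 = 0.03437 mol/L
[Cr2O7^2-]_original = 0.03437 × 100.0/4.980 = 0.6902 mol/L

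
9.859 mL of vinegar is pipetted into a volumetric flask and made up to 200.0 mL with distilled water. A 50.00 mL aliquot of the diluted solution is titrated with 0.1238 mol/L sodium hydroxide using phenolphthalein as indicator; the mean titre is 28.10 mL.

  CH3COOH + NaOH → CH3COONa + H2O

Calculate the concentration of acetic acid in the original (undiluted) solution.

1.411 mol/L

n(NaOH) = 0.02810 × 0.1238 = 3.479 × 10^-3 mol
n(CH3COOH) in the aliquot = 3.479 × 10^-3 mol (1:1 ratio)
[CH3COOH]_dilute = 3.479 × 10^-3 / 0.05000 = 0.06958 mol/L
Dilution factor = 200.0 / 9.859 = 20.29
[CH3COOH]_stock = 0.06958 × 20.29 = 1.411 mol/L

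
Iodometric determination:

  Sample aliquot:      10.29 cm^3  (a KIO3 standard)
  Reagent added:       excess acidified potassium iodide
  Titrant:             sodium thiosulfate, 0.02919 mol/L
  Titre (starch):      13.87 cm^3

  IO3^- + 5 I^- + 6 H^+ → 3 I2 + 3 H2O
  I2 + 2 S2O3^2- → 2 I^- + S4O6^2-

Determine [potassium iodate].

0.006558 mol/L

n(S2O3^2-) = 0.01387 × 0.02919 = 4.049 × 10^-4 mol
n(I2) = n(S2O3^2-)/2 = 2.024 × 10^-4 mol
From the 1:3 ratio, n(IO3^-) in the aliquot = 1/3 × 2.024 × 10^-4 = 6.748 × 10^-5 mol
[IO3^-] = 6.748 × 10^-5 / 0.01029 = 0.006558 mol/L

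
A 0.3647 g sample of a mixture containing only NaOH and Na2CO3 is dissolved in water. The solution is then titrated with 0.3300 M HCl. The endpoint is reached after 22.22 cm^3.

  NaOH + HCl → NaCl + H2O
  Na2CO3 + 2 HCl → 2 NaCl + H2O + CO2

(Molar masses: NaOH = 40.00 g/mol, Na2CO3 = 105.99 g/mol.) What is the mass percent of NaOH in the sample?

n(HCl) = 0.02222 × 0.3300 = 7.333 × 10^-3 mol
Let x = n(NaOH), y = n(Na2CO3).
Titrant: 1x + 2y = 7.333 × 10^-3;  mass: 40.00x + 105.99y = 0.3647
Solving, x = 1.838 × 10^-3 mol, y = 2.747 × 10^-3 mol
mass of NaOH = 1.838 × 10^-3 × 40.00 = 0.07354 g
% NaOH = 0.07354 / 0.3647 × 100 = 20.16 %

20.16 %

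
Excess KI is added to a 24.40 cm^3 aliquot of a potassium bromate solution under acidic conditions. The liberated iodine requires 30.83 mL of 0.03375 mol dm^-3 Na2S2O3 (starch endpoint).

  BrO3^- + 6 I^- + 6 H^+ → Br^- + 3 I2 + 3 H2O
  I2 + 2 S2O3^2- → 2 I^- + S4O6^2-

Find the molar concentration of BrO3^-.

0.007107 mol/L

n(S2O3^2-) = 0.03083 × 0.03375 = 1.041 × 10^-3 mol
n(I2) = n(S2O3^2-)/2 = 5.203 × 10^-4 mol
From the 1:3 ratio, n(BrO3^-) in the aliquot = 1/3 × 5.203 × 10^-4 = 1.734 × 10^-4 mol
[BrO3^-] = 1.734 × 10^-4 / 0.02440 = 0.007107 mol/L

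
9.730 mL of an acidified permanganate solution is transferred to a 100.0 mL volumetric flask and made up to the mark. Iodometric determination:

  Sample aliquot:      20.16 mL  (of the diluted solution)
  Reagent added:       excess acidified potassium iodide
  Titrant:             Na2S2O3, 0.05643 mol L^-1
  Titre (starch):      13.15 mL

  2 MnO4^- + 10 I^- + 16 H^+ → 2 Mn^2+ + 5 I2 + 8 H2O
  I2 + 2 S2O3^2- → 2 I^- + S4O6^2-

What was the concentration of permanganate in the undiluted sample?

n(S2O3^2-) = 0.01315 × 0.05643 = 7.421 × 10^-4 mol
n(I2) = n(S2O3^2-)/2 = 3.710 × 10^-4 mol
From the 2:5 ratio, n(MnO4^-) in the aliquot = 2/5 × 3.710 × 10^-4 = 1.484 × 10^-4 mol
[MnO4^-]_dilute = 1.484 × 10^-4 / 0.02016 = 0.007362 mol/L
[MnO4^-]_original = 0.007362 × 100.0/9.730 = 0.07566 mol/L

0.07566 mol/L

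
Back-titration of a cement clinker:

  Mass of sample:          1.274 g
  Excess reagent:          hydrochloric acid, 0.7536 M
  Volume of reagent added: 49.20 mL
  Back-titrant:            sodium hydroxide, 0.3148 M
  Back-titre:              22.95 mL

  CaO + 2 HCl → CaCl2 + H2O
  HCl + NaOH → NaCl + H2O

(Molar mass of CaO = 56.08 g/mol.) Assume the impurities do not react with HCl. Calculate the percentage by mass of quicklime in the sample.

n(HCl) added = 0.04920 × 0.7536 = 0.03708 mol
n(NaOH) used in back-titration = 0.02295 × 0.3148 = 7.225 × 10^-3 mol
n(HCl) left over = 7.225 × 10^-3 mol (1:1 ratio)
n(HCl) consumed by analyte = 0.03708 − 7.225 × 10^-3 = 0.02985 mol
From the 1:2 ratio, n(CaO) = 1/2 × 0.02985 = 0.01493 mol
mass of CaO = 0.01493 × 56.08 = 0.8371 g
% CaO = 0.8371 / 1.274 × 100 = 65.70 %

65.70 %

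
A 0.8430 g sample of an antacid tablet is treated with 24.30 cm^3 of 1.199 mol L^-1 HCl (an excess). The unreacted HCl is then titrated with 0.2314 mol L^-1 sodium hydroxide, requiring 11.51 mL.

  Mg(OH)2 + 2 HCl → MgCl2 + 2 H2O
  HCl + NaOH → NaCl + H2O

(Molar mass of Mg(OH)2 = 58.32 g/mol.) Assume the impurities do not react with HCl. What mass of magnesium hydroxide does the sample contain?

n(HCl) added = 0.02430 × 1.199 = 0.02914 mol
n(NaOH) used in back-titration = 0.01151 × 0.2314 = 2.663 × 10^-3 mol
n(HCl) left over = 2.663 × 10^-3 mol (1:1 ratio)
n(HCl) consumed by analyte = 0.02914 − 2.663 × 10^-3 = 0.02647 mol
From the 1:2 ratio, n(Mg(OH)2) = 1/2 × 0.02647 = 0.01324 mol
mass of Mg(OH)2 = 0.01324 × 58.32 = 0.7719 g

0.7719 g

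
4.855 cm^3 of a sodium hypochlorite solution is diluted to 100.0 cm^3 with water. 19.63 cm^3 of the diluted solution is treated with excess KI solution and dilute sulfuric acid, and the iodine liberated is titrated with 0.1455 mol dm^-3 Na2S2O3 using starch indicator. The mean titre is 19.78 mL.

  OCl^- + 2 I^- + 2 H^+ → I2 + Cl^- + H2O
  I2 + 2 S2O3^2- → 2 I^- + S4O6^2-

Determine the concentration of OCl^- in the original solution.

1.510 mol/L

n(S2O3^2-) = 0.01978 × 0.1455 = 2.878 × 10^-3 mol
n(I2) = n(S2O3^2-)/2 = 1.439 × 10^-3 mol
n(OCl^-) in the aliquot = 1.439 × 10^-3 mol (1:1 ratio)
[OCl^-]_dilute = 1.439 × 10^-3 / 0.01963 = 0.07331 mol/L
[OCl^-]_original = 0.07331 × 100.0/4.855 = 1.510 mol/L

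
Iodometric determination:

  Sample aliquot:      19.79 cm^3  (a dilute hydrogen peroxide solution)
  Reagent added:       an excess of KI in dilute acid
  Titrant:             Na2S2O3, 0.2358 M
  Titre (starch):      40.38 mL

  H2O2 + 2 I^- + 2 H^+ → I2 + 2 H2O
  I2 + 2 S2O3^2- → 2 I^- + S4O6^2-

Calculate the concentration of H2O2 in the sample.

0.2406 M

n(S2O3^2-) = 0.04038 × 0.2358 = 9.522 × 10^-3 mol
n(I2) = n(S2O3^2-)/2 = 4.761 × 10^-3 mol
n(H2O2) in the aliquot = 4.761 × 10^-3 mol (1:1 ratio)
[H2O2] = 4.761 × 10^-3 / 0.01979 = 0.2406 mol/L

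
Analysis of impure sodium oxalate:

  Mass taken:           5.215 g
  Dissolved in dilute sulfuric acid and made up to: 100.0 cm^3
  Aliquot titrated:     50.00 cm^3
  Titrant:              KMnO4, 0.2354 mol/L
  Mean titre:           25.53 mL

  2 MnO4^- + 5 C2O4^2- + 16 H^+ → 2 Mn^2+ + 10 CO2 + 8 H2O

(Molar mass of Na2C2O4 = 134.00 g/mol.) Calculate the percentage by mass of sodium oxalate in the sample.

n(KMnO4) per titration = 0.02553 × 0.2354 = 6.010 × 10^-3 mol
From the 5:2 ratio, n(Na2C2O4) in each aliquot = 5/2 × 6.010 × 10^-3 = 0.01502 mol
n(Na2C2O4) in the whole flask = 0.01502 × 100.0/50.00 = 0.03005 mol
mass of Na2C2O4 = 0.03005 × 134.00 = 4.027 g
% Na2C2O4 = 4.027 / 5.215 × 100 = 77.21 %

77.21 %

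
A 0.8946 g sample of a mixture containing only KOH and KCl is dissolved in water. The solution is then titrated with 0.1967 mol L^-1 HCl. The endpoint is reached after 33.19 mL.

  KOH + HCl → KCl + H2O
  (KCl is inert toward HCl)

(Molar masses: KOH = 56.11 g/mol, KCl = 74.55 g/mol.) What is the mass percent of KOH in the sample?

40.95 %

n(HCl) = 0.03319 × 0.1967 = 6.528 × 10^-3 mol
Let x = n(KOH), y = n(KCl).
Titrant: 1x = 6.528 × 10^-3;  mass: 56.11x + 74.55y = 0.8946
Solving, x = 6.528 × 10^-3 mol, y = 7.086 × 10^-3 mol
mass of KOH = 6.528 × 10^-3 × 56.11 = 0.3663 g
% KOH = 0.3663 / 0.8946 × 100 = 40.95 %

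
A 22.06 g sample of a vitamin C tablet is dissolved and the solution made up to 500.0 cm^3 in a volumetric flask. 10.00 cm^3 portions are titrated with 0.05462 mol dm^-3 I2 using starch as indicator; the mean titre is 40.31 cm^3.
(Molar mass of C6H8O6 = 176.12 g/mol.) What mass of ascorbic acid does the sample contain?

19.39 g

C6H8O6 + I2 → C6H6O6 + 2 HI
n(I2) per titration = 0.04031 × 0.05462 = 2.202 × 10^-3 mol
n(C6H8O6) in each aliquot = 2.202 × 10^-3 mol (1:1 ratio)
n(C6H8O6) in the whole flask = 2.202 × 10^-3 × 500.0/10.00 = 0.1101 mol
mass of C6H8O6 = 0.1101 × 176.12 = 19.39 g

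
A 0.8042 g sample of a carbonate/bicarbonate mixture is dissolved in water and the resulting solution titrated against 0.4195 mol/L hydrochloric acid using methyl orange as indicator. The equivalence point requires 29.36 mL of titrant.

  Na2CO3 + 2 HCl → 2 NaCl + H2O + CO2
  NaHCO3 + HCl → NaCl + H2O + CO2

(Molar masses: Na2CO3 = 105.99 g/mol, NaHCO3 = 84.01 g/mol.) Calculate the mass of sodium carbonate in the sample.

n(HCl) = 0.02936 × 0.4195 = 0.01232 mol
Let x = n(Na2CO3), y = n(NaHCO3).
Titrant: 2x + 1y = 0.01232;  mass: 105.99x + 84.01y = 0.8042
Solving, x = 3.716 × 10^-3 mol, y = 4.884 × 10^-3 mol
mass of Na2CO3 = 3.716 × 10^-3 × 105.99 = 0.3939 g

0.3939 g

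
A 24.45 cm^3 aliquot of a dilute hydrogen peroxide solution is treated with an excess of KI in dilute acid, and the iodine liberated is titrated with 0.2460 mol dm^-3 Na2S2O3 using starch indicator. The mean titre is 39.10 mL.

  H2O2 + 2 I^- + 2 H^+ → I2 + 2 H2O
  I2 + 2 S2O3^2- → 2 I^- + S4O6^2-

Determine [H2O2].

0.1967 mol/L

n(S2O3^2-) = 0.03910 × 0.2460 = 9.619 × 10^-3 mol
n(I2) = n(S2O3^2-)/2 = 4.809 × 10^-3 mol
n(H2O2) in the aliquot = 4.809 × 10^-3 mol (1:1 ratio)
[H2O2] = 4.809 × 10^-3 / 0.02445 = 0.1967 mol/L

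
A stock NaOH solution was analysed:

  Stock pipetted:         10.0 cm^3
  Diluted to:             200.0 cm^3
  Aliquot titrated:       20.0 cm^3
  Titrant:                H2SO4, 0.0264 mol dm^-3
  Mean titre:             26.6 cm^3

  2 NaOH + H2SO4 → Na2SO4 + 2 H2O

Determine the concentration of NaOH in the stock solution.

n(H2SO4) = 0.0266 × 0.0264 = 7.02 × 10^-4 mol
From the 2:1 ratio, n(NaOH) in the aliquot = 2/1 × 7.02 × 10^-4 = 1.40 × 10^-3 mol
[NaOH]_dilute = 1.40 × 10^-3 / 0.0200 = 0.0702 mol/L
Dilution factor = 200.0 / 10.0 = 20.00
[NaOH]_stock = 0.0702 × 20.00 = 1.40 mol/L

1.40 mol/L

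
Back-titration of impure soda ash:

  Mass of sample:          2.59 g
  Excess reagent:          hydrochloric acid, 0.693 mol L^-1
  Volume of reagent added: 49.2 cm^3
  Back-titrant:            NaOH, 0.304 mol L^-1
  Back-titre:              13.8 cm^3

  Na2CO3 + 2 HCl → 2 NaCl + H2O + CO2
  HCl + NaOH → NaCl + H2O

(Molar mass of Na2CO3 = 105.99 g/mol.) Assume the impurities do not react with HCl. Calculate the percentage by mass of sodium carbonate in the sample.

61.2 %

n(HCl) added = 0.0492 × 0.693 = 0.0341 mol
n(NaOH) used in back-titration = 0.0138 × 0.304 = 4.20 × 10^-3 mol
n(HCl) left over = 4.20 × 10^-3 mol (1:1 ratio)
n(HCl) consumed by analyte = 0.0341 − 4.20 × 10^-3 = 0.0299 mol
From the 1:2 ratio, n(Na2CO3) = 1/2 × 0.0299 = 0.0150 mol
mass of Na2CO3 = 0.0150 × 105.99 = 1.58 g
% Na2CO3 = 1.58 / 2.59 × 100 = 61.2 %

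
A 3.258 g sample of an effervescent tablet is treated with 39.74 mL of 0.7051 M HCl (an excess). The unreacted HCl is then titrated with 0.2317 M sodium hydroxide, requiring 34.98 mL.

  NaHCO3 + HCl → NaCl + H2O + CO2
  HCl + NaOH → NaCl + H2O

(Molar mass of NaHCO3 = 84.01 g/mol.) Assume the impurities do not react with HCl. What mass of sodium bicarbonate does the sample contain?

1.673 g

n(HCl) added = 0.03974 × 0.7051 = 0.02802 mol
n(NaOH) used in back-titration = 0.03498 × 0.2317 = 8.105 × 10^-3 mol
n(HCl) left over = 8.105 × 10^-3 mol (1:1 ratio)
n(HCl) consumed by analyte = 0.02802 − 8.105 × 10^-3 = 0.01992 mol
n(NaHCO3) = 0.01992 mol (1:1 ratio)
mass of NaHCO3 = 0.01992 × 84.01 = 1.673 g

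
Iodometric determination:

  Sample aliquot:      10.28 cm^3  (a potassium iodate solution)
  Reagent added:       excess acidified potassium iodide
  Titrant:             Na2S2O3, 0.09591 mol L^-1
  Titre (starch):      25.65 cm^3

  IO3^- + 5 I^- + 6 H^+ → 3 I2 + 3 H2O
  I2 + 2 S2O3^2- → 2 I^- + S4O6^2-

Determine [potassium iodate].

0.03988 mol/L

n(S2O3^2-) = 0.02565 × 0.09591 = 2.460 × 10^-3 mol
n(I2) = n(S2O3^2-)/2 = 1.230 × 10^-3 mol
From the 1:3 ratio, n(IO3^-) in the aliquot = 1/3 × 1.230 × 10^-3 = 4.100 × 10^-4 mol
[IO3^-] = 4.100 × 10^-4 / 0.01028 = 0.03988 mol/L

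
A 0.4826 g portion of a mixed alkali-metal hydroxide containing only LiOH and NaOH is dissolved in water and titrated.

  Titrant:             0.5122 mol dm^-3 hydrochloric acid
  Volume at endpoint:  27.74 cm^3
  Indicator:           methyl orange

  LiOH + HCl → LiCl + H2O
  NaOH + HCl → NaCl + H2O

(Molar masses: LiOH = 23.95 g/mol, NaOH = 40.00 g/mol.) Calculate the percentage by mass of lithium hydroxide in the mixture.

26.51 %

n(HCl) = 0.02774 × 0.5122 = 0.01421 mol
Let x = n(LiOH), y = n(NaOH).
Titrant: 1x + 1y = 0.01421;  mass: 23.95x + 40.00y = 0.4826
Solving, x = 5.342 × 10^-3 mol, y = 8.867 × 10^-3 mol
mass of LiOH = 5.342 × 10^-3 × 23.95 = 0.1279 g
% LiOH = 0.1279 / 0.4826 × 100 = 26.51 %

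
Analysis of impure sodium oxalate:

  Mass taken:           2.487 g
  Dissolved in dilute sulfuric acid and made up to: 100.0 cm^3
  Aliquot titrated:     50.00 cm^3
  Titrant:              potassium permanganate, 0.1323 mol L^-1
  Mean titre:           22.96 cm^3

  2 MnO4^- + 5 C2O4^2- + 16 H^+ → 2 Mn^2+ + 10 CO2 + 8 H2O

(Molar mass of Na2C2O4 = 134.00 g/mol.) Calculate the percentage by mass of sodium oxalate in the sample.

n(KMnO4) per titration = 0.02296 × 0.1323 = 3.038 × 10^-3 mol
From the 5:2 ratio, n(Na2C2O4) in each aliquot = 5/2 × 3.038 × 10^-3 = 7.594 × 10^-3 mol
n(Na2C2O4) in the whole flask = 7.594 × 10^-3 × 100.0/50.00 = 0.01519 mol
mass of Na2C2O4 = 0.01519 × 134.00 = 2.035 g
% Na2C2O4 = 2.035 / 2.487 × 100 = 81.83 %

81.83 %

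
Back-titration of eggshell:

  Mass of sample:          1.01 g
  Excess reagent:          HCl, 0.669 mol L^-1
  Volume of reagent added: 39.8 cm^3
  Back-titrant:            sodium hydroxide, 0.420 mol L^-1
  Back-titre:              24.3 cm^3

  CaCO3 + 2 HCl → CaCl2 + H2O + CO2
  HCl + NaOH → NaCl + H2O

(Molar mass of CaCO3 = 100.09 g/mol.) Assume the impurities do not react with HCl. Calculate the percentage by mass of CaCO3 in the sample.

n(HCl) added = 0.0398 × 0.669 = 0.0266 mol
n(NaOH) used in back-titration = 0.0243 × 0.420 = 0.0102 mol
n(HCl) left over = 0.0102 mol (1:1 ratio)
n(HCl) consumed by analyte = 0.0266 − 0.0102 = 0.0164 mol
From the 1:2 ratio, n(CaCO3) = 1/2 × 0.0164 = 8.21 × 10^-3 mol
mass of CaCO3 = 8.21 × 10^-3 × 100.09 = 0.822 g
% CaCO3 = 0.822 / 1.01 × 100 = 81.4 %

81.4 %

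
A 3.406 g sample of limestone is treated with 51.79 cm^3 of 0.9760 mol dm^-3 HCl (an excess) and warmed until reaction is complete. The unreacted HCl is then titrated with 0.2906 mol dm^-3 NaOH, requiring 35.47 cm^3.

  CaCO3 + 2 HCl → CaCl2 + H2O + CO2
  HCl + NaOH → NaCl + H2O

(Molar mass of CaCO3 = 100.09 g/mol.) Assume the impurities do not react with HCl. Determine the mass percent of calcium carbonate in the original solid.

n(HCl) added = 0.05179 × 0.9760 = 0.05055 mol
n(NaOH) used in back-titration = 0.03547 × 0.2906 = 0.01031 mol
n(HCl) left over = 0.01031 mol (1:1 ratio)
n(HCl) consumed by analyte = 0.05055 − 0.01031 = 0.04024 mol
From the 1:2 ratio, n(CaCO3) = 1/2 × 0.04024 = 0.02012 mol
mass of CaCO3 = 0.02012 × 100.09 = 2.014 g
% CaCO3 = 2.014 / 3.406 × 100 = 59.12 %

59.12 %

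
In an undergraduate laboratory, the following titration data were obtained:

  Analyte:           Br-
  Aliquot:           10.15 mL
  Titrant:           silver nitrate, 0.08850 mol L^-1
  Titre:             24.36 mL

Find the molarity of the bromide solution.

0.2124 mol/L

Ag^+ + Br^- → AgBr(s)
n(AgNO3) = 0.02436 L × 0.08850 mol/L = 2.156 × 10^-3 mol
n(Br-) = 2.156 × 10^-3 mol (1:1 mole ratio)
[Br-] = 2.156 × 10^-3 mol / 0.01015 L = 0.2124 mol/L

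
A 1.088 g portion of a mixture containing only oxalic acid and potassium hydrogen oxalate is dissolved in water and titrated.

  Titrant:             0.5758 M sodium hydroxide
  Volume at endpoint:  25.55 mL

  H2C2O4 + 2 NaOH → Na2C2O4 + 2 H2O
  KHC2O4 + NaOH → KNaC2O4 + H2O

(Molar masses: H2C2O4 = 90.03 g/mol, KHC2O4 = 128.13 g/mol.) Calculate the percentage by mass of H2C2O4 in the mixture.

n(NaOH) = 0.02555 × 0.5758 = 0.01471 mol
Let x = n(H2C2O4), y = n(KHC2O4).
Titrant: 2x + 1y = 0.01471;  mass: 90.03x + 128.13y = 1.088
Solving, x = 4.795 × 10^-3 mol, y = 5.122 × 10^-3 mol
mass of H2C2O4 = 4.795 × 10^-3 × 90.03 = 0.4317 g
% H2C2O4 = 0.4317 / 1.088 × 100 = 39.67 %

39.67 %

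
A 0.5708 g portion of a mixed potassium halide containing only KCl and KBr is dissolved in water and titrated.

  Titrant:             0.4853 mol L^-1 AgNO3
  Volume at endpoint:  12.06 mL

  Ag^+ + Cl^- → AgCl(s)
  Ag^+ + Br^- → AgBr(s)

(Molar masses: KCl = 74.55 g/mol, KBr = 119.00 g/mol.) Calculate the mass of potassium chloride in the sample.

n(AgNO3) = 0.01206 × 0.4853 = 5.853 × 10^-3 mol
Let x = n(KCl), y = n(KBr).
Titrant: 1x + 1y = 5.853 × 10^-3;  mass: 74.55x + 119.00y = 0.5708
Solving, x = 2.827 × 10^-3 mol, y = 3.025 × 10^-3 mol
mass of KCl = 2.827 × 10^-3 × 74.55 = 0.2108 g

0.2108 g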